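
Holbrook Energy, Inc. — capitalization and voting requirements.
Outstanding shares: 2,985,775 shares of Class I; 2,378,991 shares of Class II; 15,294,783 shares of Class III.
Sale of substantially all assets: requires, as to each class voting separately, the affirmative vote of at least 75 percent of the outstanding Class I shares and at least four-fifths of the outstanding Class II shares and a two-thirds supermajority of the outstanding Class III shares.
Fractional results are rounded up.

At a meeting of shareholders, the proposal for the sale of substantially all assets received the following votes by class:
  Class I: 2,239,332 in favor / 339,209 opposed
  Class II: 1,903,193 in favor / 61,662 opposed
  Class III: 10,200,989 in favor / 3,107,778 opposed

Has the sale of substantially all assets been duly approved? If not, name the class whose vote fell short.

Class I: 3/4 of 2985775 = 2239331.25, rounded up to 2239332; 2,239,332 required, 2,239,332 in favor — approved.
Class II: 4/5 of 2378991 = 1903192.80, rounded up to 1903193; 1,903,193 required, 1,903,193 in favor — approved.
Class III: 2/3 of 15294783 = 10196522; 10,196,522 required, 10,200,989 in favor — approved.

Approved — every class gave the required vote.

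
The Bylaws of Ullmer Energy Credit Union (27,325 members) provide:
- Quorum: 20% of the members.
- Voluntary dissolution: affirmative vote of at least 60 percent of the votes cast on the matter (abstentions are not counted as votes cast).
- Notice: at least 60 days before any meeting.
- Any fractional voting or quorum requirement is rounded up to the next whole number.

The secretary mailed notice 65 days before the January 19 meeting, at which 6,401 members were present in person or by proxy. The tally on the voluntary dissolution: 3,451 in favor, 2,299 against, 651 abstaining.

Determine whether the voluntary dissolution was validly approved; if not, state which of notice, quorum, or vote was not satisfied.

Notice: 65 days given; 60 required. Satisfied.
Quorum: 20% of 27,325 = 5,465; 6,401 present. Satisfied.
Vote: requires three-fifths of the votes cast (6,401 − 651 abstaining = 5,750); 3/5 of 5750 = 3450, so 3,450 needed; 3,451 in favor. Satisfied.

Valid — all requirements satisfied.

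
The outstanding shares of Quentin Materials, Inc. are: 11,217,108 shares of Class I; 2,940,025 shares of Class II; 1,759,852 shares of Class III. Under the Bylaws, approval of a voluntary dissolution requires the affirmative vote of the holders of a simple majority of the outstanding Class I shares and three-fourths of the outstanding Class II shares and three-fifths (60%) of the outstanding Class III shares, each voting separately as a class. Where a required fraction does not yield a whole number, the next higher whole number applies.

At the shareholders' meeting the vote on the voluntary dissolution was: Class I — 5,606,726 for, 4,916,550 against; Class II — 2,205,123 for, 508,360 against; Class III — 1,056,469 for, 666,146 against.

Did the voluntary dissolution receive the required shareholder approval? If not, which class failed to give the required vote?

Class I: a majority of 11217108 is 5608555; 5,608,555 required, 5,606,726 in favor — not approved.
Class II: 3/4 of 2940025 = 2205018.75, rounded up to 2205019; 2,205,019 required, 2,205,123 in favor — approved.
Class III: 3/5 of 1759852 = 1055911.20, rounded up to 1055912; 1,055,912 required, 1,056,469 in favor — approved.

Not approved — the Class I shares did not give the required vote.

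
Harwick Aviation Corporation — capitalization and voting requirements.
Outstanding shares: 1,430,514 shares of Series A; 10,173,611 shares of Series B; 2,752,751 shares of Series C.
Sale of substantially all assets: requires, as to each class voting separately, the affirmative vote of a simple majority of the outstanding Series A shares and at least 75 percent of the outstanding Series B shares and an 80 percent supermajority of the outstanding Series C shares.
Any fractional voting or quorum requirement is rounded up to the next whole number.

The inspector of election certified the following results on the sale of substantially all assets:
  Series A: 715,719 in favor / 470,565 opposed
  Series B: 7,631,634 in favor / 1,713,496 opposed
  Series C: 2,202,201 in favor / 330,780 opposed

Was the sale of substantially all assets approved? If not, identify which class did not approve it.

Series A: a majority of 1430514 is 715258; 715,258 required, 715,719 in favor — approved.
Series B: 3/4 of 10173611 = 7630208.25, rounded up to 7630209; 7,630,209 required, 7,631,634 in favor — approved.
Series C: 4/5 of 2752751 = 2202200.80, rounded up to 2202201; 2,202,201 required, 2,202,201 in favor — approved.

Approved — every class gave the required vote.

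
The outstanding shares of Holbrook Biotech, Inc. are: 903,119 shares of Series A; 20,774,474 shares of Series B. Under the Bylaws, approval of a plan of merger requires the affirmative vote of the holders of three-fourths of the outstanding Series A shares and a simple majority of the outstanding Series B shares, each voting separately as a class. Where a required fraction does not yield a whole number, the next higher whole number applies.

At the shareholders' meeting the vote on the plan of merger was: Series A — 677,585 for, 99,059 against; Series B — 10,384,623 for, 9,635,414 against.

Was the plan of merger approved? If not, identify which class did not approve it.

Series A: 3/4 of 903119 = 677339.25, rounded up to 677340; 677,340 required, 677,585 in favor — approved.
Series B: a majority of 20774474 is 10387238; 10,387,238 required, 10,384,623 in favor — not approved.

Not approved — the Series B shares did not give the required vote.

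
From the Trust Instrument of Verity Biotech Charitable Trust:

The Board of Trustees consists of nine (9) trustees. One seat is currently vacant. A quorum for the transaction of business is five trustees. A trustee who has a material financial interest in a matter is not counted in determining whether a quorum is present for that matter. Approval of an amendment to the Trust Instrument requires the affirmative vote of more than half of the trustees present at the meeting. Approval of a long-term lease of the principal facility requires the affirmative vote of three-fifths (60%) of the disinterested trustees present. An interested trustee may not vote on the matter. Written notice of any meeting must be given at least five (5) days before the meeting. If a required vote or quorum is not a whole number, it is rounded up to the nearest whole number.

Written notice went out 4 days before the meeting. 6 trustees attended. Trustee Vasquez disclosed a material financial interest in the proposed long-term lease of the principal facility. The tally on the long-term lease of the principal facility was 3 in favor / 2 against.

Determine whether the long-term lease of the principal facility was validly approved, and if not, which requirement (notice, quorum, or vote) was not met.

Invalid — notice requirement not satisfied.

Notice: 4 days given; 5 required (4 < 5). Not satisfied.
Quorum: 6 present, but the 1 interested trustee does not count, leaving 5. Quorum is 5. Satisfied.
Vote: the long-term lease of the principal facility requires three-fifths of the disinterested trustees present (6 − 1 = 5). 3/5 of 5 = 3, so 3 affirmative votes are needed; 3 voted in favor. Satisfied.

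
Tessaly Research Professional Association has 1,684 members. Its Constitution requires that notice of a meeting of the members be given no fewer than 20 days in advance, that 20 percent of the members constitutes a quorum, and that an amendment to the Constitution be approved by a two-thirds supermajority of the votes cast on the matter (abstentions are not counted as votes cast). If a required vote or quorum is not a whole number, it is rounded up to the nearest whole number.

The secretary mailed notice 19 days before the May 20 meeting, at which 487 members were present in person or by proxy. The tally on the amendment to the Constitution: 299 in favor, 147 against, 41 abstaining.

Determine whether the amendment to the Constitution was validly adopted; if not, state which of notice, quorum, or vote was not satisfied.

Notice: 19 days given; 20 required. Not satisfied.
Quorum: 20% of 1,684 = 336.80, rounded up to 337; 487 present. Satisfied.
Vote: requires two-thirds of the votes cast (487 − 41 abstaining = 446); 2/3 of 446 = 297.33, rounded up to 298, so 298 needed; 299 in favor. Satisfied.

Invalid — notice requirement not satisfied.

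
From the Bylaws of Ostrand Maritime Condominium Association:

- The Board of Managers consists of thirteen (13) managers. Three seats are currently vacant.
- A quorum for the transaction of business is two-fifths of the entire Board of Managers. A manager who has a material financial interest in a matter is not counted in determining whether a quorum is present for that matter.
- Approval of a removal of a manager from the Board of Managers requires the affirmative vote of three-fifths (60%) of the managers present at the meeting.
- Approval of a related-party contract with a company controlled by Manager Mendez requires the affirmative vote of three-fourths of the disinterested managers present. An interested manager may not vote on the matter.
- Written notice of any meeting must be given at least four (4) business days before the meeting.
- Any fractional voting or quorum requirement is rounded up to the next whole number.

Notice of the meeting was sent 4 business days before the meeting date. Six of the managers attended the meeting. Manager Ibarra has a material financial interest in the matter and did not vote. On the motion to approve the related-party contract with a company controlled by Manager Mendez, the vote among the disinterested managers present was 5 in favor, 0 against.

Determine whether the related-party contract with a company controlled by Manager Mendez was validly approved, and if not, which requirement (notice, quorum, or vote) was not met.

Invalid — quorum requirement not satisfied.

Notice: 4 business days given; 4 required (4 ≥ 4). Satisfied.
Quorum: 6 present, but the 1 interested manager does not count, leaving 5. Quorum is 6. Not satisfied.
Vote: the related-party contract with a company controlled by Manager Mendez requires three-fourths of the disinterested managers present (6 − 1 = 5). 3/4 of 5 = 3.75, rounded up to 4, so 4 affirmative votes are needed; 5 voted in favor. Satisfied. (Moot — without a quorum no business can be validly transacted.)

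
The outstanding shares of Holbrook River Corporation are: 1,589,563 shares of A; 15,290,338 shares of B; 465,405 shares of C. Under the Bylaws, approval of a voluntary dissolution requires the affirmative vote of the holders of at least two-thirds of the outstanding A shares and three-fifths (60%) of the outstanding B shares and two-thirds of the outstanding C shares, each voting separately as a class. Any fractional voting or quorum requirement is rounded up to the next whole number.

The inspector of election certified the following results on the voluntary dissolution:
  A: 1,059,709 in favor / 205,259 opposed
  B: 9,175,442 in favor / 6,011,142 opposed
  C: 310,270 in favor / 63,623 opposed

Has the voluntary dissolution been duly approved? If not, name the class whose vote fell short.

A: 2/3 of 1589563 = 1059708.67, rounded up to 1059709; 1,059,709 required, 1,059,709 in favor — approved.
B: 3/5 of 15290338 = 9174202.80, rounded up to 9174203; 9,174,203 required, 9,175,442 in favor — approved.
C: 2/3 of 465405 = 310270; 310,270 required, 310,270 in favor — approved.

Approved — every class gave the required vote.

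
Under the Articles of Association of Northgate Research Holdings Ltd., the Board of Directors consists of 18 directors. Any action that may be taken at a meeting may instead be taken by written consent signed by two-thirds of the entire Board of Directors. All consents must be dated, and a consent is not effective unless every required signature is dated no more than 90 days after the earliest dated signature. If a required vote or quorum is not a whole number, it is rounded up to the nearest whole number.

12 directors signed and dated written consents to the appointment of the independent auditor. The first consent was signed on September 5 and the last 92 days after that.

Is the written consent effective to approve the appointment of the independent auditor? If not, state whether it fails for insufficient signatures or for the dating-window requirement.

Not effective — dating-window requirement not satisfied.

Signatures required: two-thirds of 18 — 2/3 of 18 = 12, so 12 needed; 12 signed. Sufficient.
Dating window: the latest signature is 92 days after the earliest; the limit is 90 days. Outside the window.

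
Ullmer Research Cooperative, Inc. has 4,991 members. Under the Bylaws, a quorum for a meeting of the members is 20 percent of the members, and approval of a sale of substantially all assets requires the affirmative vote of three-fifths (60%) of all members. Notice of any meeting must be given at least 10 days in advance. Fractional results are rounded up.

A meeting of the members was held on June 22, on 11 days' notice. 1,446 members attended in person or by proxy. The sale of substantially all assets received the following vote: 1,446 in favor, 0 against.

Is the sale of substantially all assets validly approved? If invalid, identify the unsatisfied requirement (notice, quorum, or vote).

Notice: 11 days given; 10 required. Satisfied.
Quorum: 20% of 4,991 = 998.20, rounded up to 999; 1,446 present. Satisfied.
Vote: requires three-fifths of all members (4,991); 3/5 of 4991 = 2994.60, rounded up to 2995, so 2,995 needed; 1,446 in favor. Not satisfied.

Invalid — vote requirement not satisfied.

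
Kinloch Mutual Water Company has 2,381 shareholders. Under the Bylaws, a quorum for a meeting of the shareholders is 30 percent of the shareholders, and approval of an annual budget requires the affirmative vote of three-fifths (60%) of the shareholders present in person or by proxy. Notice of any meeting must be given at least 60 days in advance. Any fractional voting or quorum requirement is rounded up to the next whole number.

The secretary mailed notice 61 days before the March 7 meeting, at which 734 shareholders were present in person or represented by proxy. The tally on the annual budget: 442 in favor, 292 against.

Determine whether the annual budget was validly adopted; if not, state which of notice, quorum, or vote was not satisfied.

Notice: 61 days given; 60 required. Satisfied.
Quorum: 30% of 2,381 = 714.30, rounded up to 715; 734 present. Satisfied.
Vote: requires three-fifths of those present (734); 3/5 of 734 = 440.40, rounded up to 441, so 441 needed; 442 in favor. Satisfied.

Valid — all requirements satisfied.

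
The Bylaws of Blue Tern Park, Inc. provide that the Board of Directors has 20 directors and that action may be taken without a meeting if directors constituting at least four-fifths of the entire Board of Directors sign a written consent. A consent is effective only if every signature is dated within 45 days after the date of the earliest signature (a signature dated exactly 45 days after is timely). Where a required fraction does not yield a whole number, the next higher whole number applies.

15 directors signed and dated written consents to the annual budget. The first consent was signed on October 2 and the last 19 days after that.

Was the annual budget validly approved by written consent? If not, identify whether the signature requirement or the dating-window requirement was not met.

Not effective — insufficient signatures.

Signatures required: at least four-fifths of 20 — 4/5 of 20 = 16, so 16 needed; 15 signed. Insufficient.
Dating window: the latest signature is 19 days after the earliest; the limit is 45 days. Within the window.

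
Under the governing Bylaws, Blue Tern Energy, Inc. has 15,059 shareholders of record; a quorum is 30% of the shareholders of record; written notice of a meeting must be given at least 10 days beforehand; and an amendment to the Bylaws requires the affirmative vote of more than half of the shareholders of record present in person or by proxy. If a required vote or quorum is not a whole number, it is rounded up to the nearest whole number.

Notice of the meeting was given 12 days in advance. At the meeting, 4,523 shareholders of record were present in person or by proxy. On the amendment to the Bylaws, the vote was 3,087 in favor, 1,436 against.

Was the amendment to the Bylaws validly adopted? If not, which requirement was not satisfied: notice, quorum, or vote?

Notice: 12 days given; 10 required. Satisfied.
Quorum: 30% of 15,059 = 4,517.70, rounded up to 4,518; 4,523 present. Satisfied.
Vote: requires a majority of those present (4,523); a majority of 4523 is 2262, so 2,262 needed; 3,087 in favor. Satisfied.

Valid — all requirements satisfied.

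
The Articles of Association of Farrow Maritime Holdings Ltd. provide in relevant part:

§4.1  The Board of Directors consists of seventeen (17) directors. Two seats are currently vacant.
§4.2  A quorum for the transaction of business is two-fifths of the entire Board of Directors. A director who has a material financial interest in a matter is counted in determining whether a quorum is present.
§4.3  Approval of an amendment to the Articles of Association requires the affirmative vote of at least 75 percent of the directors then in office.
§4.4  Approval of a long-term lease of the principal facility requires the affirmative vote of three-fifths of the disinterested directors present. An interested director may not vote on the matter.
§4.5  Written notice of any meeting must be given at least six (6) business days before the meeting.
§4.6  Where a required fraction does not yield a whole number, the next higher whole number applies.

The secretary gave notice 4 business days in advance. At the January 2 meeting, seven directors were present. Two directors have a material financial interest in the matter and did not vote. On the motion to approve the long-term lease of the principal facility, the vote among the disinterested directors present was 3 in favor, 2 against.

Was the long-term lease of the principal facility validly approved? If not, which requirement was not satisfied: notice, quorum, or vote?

Notice: 4 business days given; 6 required (4 < 6). Not satisfied.
Quorum: 7 present (interested directors count toward quorum); quorum is 7. Satisfied.
Vote: the long-term lease of the principal facility requires three-fifths of the disinterested directors present (7 − 2 = 5). 3/5 of 5 = 3, so 3 affirmative votes are needed; 3 voted in favor. Satisfied.

Invalid — notice requirement not satisfied.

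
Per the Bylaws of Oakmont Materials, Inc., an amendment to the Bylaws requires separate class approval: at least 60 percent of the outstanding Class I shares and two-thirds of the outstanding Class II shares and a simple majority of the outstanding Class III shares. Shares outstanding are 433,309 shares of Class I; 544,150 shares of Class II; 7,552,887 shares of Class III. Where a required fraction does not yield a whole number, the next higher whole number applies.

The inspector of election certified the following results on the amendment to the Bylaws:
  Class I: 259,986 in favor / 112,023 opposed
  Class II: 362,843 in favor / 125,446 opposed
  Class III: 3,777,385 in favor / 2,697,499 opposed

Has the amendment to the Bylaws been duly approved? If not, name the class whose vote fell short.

Class I: 3/5 of 433309 = 259985.40, rounded up to 259986; 259,986 required, 259,986 in favor — approved.
Class II: 2/3 of 544150 = 362766.67, rounded up to 362767; 362,767 required, 362,843 in favor — approved.
Class III: a majority of 7552887 is 3776444; 3,776,444 required, 3,777,385 in favor — approved.

Approved — every class gave the required vote.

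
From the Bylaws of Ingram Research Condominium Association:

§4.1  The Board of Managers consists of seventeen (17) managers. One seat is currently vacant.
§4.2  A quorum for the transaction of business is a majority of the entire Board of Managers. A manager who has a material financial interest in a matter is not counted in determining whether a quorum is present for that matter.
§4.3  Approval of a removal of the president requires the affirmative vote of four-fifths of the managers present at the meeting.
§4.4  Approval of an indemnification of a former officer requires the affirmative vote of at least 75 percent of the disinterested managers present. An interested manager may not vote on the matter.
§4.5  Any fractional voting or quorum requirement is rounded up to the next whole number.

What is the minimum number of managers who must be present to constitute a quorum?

9

A majority of 17 is 9.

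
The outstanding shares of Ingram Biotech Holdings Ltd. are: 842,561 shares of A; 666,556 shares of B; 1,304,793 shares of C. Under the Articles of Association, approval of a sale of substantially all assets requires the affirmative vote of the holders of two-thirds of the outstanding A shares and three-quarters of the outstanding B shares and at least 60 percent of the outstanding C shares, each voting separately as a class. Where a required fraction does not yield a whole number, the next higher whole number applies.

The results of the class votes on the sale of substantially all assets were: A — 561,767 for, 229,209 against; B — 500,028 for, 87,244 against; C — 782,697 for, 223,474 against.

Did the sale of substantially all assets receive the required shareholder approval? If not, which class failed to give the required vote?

Not approved — the C shares did not give the required vote.

A: 2/3 of 842561 = 561707.33, rounded up to 561708; 561,708 required, 561,767 in favor — approved.
B: 3/4 of 666556 = 499917; 499,917 required, 500,028 in favor — approved.
C: 3/5 of 1304793 = 782875.80, rounded up to 782876; 782,876 required, 782,697 in favor — not approved.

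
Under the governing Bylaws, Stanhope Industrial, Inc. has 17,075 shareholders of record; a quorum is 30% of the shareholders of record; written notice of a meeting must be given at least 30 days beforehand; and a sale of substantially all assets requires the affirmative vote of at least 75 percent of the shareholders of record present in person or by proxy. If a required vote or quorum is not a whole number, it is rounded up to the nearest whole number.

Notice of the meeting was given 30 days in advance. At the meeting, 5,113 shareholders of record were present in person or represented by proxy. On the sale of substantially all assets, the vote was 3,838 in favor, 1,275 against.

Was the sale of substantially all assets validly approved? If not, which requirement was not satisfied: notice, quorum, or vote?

Notice: 30 days given; 30 required. Satisfied.
Quorum: 30% of 17,075 = 5,122.50, rounded up to 5,123; 5,113 present. Not satisfied.
Vote: requires three-fourths of those present (5,113); 3/4 of 5113 = 3834.75, rounded up to 3835, so 3,835 needed; 3,838 in favor. Satisfied.

Invalid — quorum requirement not satisfied.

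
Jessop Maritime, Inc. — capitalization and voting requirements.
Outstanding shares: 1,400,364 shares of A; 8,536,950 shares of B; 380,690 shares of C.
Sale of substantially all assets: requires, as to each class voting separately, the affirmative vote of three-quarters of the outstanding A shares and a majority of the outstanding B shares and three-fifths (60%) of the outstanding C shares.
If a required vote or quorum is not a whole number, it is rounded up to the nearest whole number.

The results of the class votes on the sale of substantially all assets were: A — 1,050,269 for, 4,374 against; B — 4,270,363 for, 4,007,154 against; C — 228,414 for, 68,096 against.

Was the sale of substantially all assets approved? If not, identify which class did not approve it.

Not approved — the A shares did not give the required vote.

A: 3/4 of 1400364 = 1050273; 1,050,273 required, 1,050,269 in favor — not approved.
B: a majority of 8536950 is 4268476; 4,268,476 required, 4,270,363 in favor — approved.
C: 3/5 of 380690 = 228414; 228,414 required, 228,414 in favor — approved.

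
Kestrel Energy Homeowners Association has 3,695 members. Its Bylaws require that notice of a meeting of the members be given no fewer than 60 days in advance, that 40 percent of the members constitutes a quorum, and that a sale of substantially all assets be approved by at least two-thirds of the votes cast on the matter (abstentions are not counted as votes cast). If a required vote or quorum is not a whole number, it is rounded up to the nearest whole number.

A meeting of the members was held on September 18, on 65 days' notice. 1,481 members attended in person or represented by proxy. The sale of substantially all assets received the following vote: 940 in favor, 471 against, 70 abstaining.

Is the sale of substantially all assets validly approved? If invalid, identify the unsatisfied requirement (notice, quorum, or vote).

Notice: 65 days given; 60 required. Satisfied.
Quorum: 40% of 3,695 = 1,478; 1,481 present. Satisfied.
Vote: requires two-thirds of the votes cast (1,481 − 70 abstaining = 1,411); 2/3 of 1411 = 940.67, rounded up to 941, so 941 needed; 940 in favor. Not satisfied.

Invalid — vote requirement not satisfied.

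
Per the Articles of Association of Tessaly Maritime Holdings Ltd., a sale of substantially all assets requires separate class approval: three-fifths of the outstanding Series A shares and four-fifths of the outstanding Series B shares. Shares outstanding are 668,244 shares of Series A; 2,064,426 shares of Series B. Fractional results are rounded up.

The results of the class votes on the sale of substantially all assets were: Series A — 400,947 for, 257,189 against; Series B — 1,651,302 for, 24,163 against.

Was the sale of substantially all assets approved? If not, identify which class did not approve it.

Not approved — the Series B shares did not give the required vote.

Series A: 3/5 of 668244 = 400946.40, rounded up to 400947; 400,947 required, 400,947 in favor — approved.
Series B: 4/5 of 2064426 = 1651540.80, rounded up to 1651541; 1,651,541 required, 1,651,302 in favor — not approved.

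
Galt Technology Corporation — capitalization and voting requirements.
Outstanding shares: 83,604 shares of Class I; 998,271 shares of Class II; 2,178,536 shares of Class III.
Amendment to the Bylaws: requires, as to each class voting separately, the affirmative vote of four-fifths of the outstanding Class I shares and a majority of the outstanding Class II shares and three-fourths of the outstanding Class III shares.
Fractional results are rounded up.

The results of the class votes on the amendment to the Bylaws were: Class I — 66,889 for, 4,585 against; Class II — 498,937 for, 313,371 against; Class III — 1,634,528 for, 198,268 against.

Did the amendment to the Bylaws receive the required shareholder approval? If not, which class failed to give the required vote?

Class I: 4/5 of 83604 = 66883.20, rounded up to 66884; 66,884 required, 66,889 in favor — approved.
Class II: a majority of 998271 is 499136; 499,136 required, 498,937 in favor — not approved.
Class III: 3/4 of 2178536 = 1633902; 1,633,902 required, 1,634,528 in favor — approved.

Not approved — the Class II shares did not give the required vote.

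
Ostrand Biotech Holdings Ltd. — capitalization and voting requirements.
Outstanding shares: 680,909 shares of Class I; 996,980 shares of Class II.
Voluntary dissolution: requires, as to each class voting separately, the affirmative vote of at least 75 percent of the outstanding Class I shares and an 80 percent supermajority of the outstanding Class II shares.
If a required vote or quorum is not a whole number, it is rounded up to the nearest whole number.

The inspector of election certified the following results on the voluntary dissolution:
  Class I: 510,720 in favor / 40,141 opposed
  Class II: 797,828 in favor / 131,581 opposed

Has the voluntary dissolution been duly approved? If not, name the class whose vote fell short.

Class I: 3/4 of 680909 = 510681.75, rounded up to 510682; 510,682 required, 510,720 in favor — approved.
Class II: 4/5 of 996980 = 797584; 797,584 required, 797,828 in favor — approved.

Approved — every class gave the required vote.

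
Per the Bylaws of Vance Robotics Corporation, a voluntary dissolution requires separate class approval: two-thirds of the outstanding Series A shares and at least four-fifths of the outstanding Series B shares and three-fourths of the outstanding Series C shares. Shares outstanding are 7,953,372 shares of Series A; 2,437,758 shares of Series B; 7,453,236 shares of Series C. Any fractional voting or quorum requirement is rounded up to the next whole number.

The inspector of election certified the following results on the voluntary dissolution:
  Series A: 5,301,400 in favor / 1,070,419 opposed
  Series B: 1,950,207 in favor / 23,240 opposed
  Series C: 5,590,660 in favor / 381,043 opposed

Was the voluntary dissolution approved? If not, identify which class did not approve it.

Series A: 2/3 of 7953372 = 5302248; 5,302,248 required, 5,301,400 in favor — not approved.
Series B: 4/5 of 2437758 = 1950206.40, rounded up to 1950207; 1,950,207 required, 1,950,207 in favor — approved.
Series C: 3/4 of 7453236 = 5589927; 5,589,927 required, 5,590,660 in favor — approved.

Not approved — the Series A shares did not give the required vote.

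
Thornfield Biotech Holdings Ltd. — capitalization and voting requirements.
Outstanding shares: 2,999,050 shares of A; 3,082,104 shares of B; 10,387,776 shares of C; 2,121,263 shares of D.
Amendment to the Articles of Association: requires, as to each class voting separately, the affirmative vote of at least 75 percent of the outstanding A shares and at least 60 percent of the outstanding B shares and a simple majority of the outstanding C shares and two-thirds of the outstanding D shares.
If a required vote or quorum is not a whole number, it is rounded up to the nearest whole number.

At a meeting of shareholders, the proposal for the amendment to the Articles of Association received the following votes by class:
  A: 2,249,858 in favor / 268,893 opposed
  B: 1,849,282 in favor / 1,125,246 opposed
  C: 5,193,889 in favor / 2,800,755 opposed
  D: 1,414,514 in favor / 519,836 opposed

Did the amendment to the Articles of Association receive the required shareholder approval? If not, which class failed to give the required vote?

A: 3/4 of 2999050 = 2249287.50, rounded up to 2249288; 2,249,288 required, 2,249,858 in favor — approved.
B: 3/5 of 3082104 = 1849262.40, rounded up to 1849263; 1,849,263 required, 1,849,282 in favor — approved.
C: a majority of 10387776 is 5193889; 5,193,889 required, 5,193,889 in favor — approved.
D: 2/3 of 2121263 = 1414175.33, rounded up to 1414176; 1,414,176 required, 1,414,514 in favor — approved.

Approved — every class gave the required vote.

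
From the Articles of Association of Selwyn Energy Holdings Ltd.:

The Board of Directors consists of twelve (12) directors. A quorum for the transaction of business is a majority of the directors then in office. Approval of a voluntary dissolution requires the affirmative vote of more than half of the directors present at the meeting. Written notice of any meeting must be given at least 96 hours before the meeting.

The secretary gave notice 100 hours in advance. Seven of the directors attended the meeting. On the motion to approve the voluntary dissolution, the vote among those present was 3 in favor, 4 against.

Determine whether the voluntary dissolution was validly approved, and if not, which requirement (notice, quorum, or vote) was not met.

Notice: 100 hours given; 96 required (100 ≥ 96). Satisfied.
Quorum: 7 present; quorum is 7. Satisfied.
Vote: the voluntary dissolution requires a majority of the directors present (7). A majority of 7 is 4, so 4 affirmative votes are needed; 3 voted in favor. Not satisfied.

Invalid — vote requirement not satisfied.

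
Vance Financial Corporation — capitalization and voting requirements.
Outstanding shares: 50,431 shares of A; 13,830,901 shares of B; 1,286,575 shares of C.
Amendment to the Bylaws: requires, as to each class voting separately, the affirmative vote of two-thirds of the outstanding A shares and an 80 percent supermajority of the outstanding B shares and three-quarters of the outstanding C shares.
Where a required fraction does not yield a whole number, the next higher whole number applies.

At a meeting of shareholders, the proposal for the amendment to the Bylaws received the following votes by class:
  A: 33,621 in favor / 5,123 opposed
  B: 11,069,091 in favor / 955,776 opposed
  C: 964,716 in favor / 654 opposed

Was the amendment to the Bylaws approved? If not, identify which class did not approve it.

A: 2/3 of 50431 = 33620.67, rounded up to 33621; 33,621 required, 33,621 in favor — approved.
B: 4/5 of 13830901 = 11064720.80, rounded up to 11064721; 11,064,721 required, 11,069,091 in favor — approved.
C: 3/4 of 1286575 = 964931.25, rounded up to 964932; 964,932 required, 964,716 in favor — not approved.

Not approved — the C shares did not give the required vote.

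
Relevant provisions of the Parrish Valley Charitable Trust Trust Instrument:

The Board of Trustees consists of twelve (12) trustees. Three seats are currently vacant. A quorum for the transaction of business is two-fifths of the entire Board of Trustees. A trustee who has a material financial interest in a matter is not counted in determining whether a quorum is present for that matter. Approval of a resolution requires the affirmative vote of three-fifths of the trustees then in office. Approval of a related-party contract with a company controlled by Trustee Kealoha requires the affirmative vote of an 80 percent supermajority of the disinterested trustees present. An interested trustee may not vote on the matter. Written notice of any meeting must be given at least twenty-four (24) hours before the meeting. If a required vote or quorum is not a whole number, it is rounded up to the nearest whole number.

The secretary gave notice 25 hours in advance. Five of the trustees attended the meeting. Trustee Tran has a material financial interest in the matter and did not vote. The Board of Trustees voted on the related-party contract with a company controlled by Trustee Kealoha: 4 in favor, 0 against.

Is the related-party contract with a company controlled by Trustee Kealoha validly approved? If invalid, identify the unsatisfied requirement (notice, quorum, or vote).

Invalid — quorum requirement not satisfied.

Notice: 25 hours given; 24 required (25 ≥ 24). Satisfied.
Quorum: 5 present, but the 1 interested trustee does not count, leaving 4. Quorum is 5. Not satisfied.
Vote: the related-party contract with a company controlled by Trustee Kealoha requires four-fifths of the disinterested trustees present (5 − 1 = 4). 4/5 of 4 = 3.20, rounded up to 4, so 4 affirmative votes are needed; 4 voted in favor. Satisfied. (Moot — without a quorum no business can be validly transacted.)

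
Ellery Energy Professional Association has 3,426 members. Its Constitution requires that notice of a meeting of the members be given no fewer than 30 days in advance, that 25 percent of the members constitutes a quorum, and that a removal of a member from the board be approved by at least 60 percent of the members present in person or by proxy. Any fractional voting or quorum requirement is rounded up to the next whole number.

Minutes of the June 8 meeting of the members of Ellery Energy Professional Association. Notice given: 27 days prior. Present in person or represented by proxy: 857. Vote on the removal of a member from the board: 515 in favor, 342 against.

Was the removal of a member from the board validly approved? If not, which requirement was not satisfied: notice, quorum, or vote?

Notice: 27 days given; 30 required. Not satisfied.
Quorum: 25% of 3,426 = 856.50, rounded up to 857; 857 present. Satisfied.
Vote: requires three-fifths of those present (857); 3/5 of 857 = 514.20, rounded up to 515, so 515 needed; 515 in favor. Satisfied.

Invalid — notice requirement not satisfied.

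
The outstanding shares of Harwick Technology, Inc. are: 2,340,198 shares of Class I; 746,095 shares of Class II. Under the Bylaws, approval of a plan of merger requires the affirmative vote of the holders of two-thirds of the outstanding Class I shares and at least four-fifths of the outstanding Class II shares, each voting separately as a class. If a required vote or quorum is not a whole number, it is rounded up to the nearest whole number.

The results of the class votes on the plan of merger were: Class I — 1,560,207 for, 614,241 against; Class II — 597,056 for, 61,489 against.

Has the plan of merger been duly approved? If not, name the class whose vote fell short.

Class I: 2/3 of 2340198 = 1560132; 1,560,132 required, 1,560,207 in favor — approved.
Class II: 4/5 of 746095 = 596876; 596,876 required, 597,056 in favor — approved.

Approved — every class gave the required vote.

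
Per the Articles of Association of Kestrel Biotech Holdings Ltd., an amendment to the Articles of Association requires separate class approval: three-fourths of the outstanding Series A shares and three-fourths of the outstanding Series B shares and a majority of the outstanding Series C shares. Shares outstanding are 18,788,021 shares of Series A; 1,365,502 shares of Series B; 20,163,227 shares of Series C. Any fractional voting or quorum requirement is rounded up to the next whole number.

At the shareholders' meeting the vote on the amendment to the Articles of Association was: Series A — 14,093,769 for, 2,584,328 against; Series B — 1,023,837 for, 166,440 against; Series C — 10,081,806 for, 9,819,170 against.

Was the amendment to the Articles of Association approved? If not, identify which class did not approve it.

Series A: 3/4 of 18788021 = 14091015.75, rounded up to 14091016; 14,091,016 required, 14,093,769 in favor — approved.
Series B: 3/4 of 1365502 = 1024126.50, rounded up to 1024127; 1,024,127 required, 1,023,837 in favor — not approved.
Series C: a majority of 20163227 is 10081614; 10,081,614 required, 10,081,806 in favor — approved.

Not approved — the Series B shares did not give the required vote.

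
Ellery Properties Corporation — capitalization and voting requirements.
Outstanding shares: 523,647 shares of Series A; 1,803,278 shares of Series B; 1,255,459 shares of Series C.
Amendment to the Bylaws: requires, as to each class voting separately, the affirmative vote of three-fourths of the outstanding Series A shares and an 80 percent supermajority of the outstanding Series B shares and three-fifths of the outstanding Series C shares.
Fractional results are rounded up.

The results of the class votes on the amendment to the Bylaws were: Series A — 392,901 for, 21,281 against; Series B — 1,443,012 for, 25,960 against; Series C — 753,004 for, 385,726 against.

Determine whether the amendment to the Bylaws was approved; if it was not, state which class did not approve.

Not approved — the Series C shares did not give the required vote.

Series A: 3/4 of 523647 = 392735.25, rounded up to 392736; 392,736 required, 392,901 in favor — approved.
Series B: 4/5 of 1803278 = 1442622.40, rounded up to 1442623; 1,442,623 required, 1,443,012 in favor — approved.
Series C: 3/5 of 1255459 = 753275.40, rounded up to 753276; 753,276 required, 753,004 in favor — not approved.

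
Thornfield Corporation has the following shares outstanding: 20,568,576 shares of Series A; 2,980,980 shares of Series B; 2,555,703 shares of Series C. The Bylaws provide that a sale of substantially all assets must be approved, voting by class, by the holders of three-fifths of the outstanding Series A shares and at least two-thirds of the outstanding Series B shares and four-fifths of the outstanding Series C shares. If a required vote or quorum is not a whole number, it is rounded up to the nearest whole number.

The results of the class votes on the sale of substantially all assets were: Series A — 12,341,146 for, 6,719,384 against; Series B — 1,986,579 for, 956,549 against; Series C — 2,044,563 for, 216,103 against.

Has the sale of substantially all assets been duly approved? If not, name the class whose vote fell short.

Not approved — the Series B shares did not give the required vote.

Series A: 3/5 of 20568576 = 12341145.60, rounded up to 12341146; 12,341,146 required, 12,341,146 in favor — approved.
Series B: 2/3 of 2980980 = 1987320; 1,987,320 required, 1,986,579 in favor — not approved.
Series C: 4/5 of 2555703 = 2044562.40, rounded up to 2044563; 2,044,563 required, 2,044,563 in favor — approved.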